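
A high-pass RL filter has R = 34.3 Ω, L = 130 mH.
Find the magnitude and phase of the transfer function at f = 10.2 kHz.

Step 1 — Angular frequency: ω = 2π·1.02e+04 = 6.409e+04 rad/s.
Step 2 — Transfer function: H(jω) = jωL/(R + jωL).
Step 3 — Numerator jωL = j·8332; denominator R + jωL = 34.3 + j8332.
Step 4 — H = 1 + j0.004117.
Step 5 — Magnitude: |H| = 1 (-0.0 dB); phase: φ = 0.2°.

|H| = 1 (-0.0 dB), φ = 0.2°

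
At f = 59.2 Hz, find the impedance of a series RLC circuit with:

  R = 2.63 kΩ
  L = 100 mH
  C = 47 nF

Step 1 — Angular frequency: ω = 2π·f = 2π·59.2 = 372 rad/s.
Step 2 — Component impedances:
  R: Z = R = 2630 Ω
  L: Z = jωL = j·372·0.1 = 0 + j37.2 Ω
  C: Z = 1/(jωC) = -j/(ω·C) = 0 - j5.72e+04 Ω
Step 3 — Series combination: Z_total = R + L + C = 2630 - j5.716e+04 Ω = 5.722e+04∠-87.4° Ω.

Z = 2630 - j5.716e+04 Ω = 5.722e+04∠-87.4° Ω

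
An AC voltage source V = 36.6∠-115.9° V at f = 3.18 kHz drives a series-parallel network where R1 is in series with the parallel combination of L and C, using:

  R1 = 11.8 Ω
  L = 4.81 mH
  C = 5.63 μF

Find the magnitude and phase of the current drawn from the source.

Step 1 — Angular frequency: ω = 2π·f = 2π·3180 = 1.998e+04 rad/s.
Step 2 — Component impedances:
  R1: Z = R = 11.8 Ω
  L: Z = jωL = j·1.998e+04·0.00481 = 0 + j96.11 Ω
  C: Z = 1/(jωC) = -j/(ω·C) = 0 - j8.89 Ω
Step 3 — Parallel branch: L || C = 1/(1/L + 1/C) = 0 - j9.796 Ω.
Step 4 — Series with R1: Z_total = R1 + (L || C) = 11.8 - j9.796 Ω = 15.34∠-39.7° Ω.
Step 5 — Source phasor: V = 36.6∠-115.9° V = -15.99 - j32.92 V.
Step 6 — Ohm's law: I = V / Z_total = (-15.99 - j32.92) / (11.8 - j9.796) = 0.5692 - j2.318 A.
Step 7 — Convert to polar: |I| = 2.387 A, ∠I = -76.2°.

I = 2.387∠-76.2° A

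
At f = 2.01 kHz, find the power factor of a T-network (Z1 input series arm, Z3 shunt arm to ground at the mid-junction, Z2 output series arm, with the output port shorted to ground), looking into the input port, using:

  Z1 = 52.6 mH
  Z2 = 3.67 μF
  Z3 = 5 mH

Step 1 — Angular frequency: ω = 2π·f = 2π·2010 = 1.263e+04 rad/s.
Step 2 — Component impedances:
  Z1: Z = jωL = j·1.263e+04·0.0526 = 0 + j664.3 Ω
  Z2: Z = 1/(jωC) = -j/(ω·C) = 0 - j21.58 Ω
  Z3: Z = jωL = j·1.263e+04·0.005 = 0 + j63.15 Ω
Step 3 — With the output port shorted to ground, the output series arm Z2 runs from the junction to ground; the shunt arm Z3 also runs from the junction to ground. They appear in parallel: Z3 || Z2 = 0 - j32.77 Ω.
Step 4 — Series with input arm Z1: Z_in = Z1 + (Z3 || Z2) = 0 + j631.5 Ω = 631.5∠90.0° Ω.
Step 5 — Power factor: PF = cos(φ) = Re(Z)/|Z| = 0/631.5 = 0.
Step 6 — Type: Im(Z) = 631.5 ⇒ lagging (phase φ = 90.0°).

PF = 0 (lagging, φ = 90.0°)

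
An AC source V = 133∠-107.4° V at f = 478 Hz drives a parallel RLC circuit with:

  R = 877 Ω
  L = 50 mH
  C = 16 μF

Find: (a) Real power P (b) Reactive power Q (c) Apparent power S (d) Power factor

Step 1 — Angular frequency: ω = 2π·f = 2π·478 = 3003 rad/s.
Step 2 — Component impedances:
  R: Z = R = 877 Ω
  L: Z = jωL = j·3003·0.05 = 0 + j150.2 Ω
  C: Z = 1/(jωC) = -j/(ω·C) = 0 - j20.81 Ω
Step 3 — Parallel combination: 1/Z_total = 1/R + 1/L + 1/C; Z_total = 0.6649 - j24.14 Ω = 24.15∠-88.4° Ω.
Step 4 — Source phasor: V = 133∠-107.4° V = -39.77 - j126.9 V.
Step 5 — Current: I = V / Z = 5.208 - j1.791 A = 5.508∠-19.0° A.
Step 6 — Complex power: S = V·I* = 20.17 - j732.2 VA.
Step 7 — Real power: P = Re(S) = 20.17 W.
Step 8 — Reactive power: Q = Im(S) = -732.2 VAR.
Step 9 — Apparent power: |S| = 732.5 VA.
Step 10 — Power factor: PF = P/|S| = 0.02754 (leading).

(a) P = 20.17 W  (b) Q = -732.2 VAR  (c) S = 732.5 VA  (d) PF = 0.02754 (leading)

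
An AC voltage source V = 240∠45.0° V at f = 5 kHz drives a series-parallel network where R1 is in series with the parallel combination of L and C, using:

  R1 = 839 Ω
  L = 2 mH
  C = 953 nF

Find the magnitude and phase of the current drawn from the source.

Step 1 — Angular frequency: ω = 2π·f = 2π·5000 = 3.142e+04 rad/s.
Step 2 — Component impedances:
  R1: Z = R = 839 Ω
  L: Z = jωL = j·3.142e+04·0.002 = 0 + j62.83 Ω
  C: Z = 1/(jωC) = -j/(ω·C) = 0 - j33.4 Ω
Step 3 — Parallel branch: L || C = 1/(1/L + 1/C) = 0 - j71.31 Ω.
Step 4 — Series with R1: Z_total = R1 + (L || C) = 839 - j71.31 Ω = 842∠-4.9° Ω.
Step 5 — Source phasor: V = 240∠45.0° V = 169.7 + j169.7 V.
Step 6 — Ohm's law: I = V / Z_total = (169.7 + j169.7) / (839 - j71.31) = 0.1838 + j0.2179 A.
Step 7 — Convert to polar: |I| = 0.285 A, ∠I = 49.9°.

I = 0.285∠49.9° A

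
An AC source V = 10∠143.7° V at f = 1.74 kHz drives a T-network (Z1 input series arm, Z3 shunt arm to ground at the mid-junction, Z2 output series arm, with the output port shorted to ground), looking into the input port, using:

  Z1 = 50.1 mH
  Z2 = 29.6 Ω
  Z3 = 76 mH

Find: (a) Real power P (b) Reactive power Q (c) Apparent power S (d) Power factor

Step 1 — Angular frequency: ω = 2π·f = 2π·1740 = 1.093e+04 rad/s.
Step 2 — Component impedances:
  Z1: Z = jωL = j·1.093e+04·0.0501 = 0 + j547.7 Ω
  Z2: Z = R = 29.6 Ω
  Z3: Z = jωL = j·1.093e+04·0.076 = 0 + j830.9 Ω
Step 3 — With the output port shorted to ground, the output series arm Z2 runs from the junction to ground; the shunt arm Z3 also runs from the junction to ground. They appear in parallel: Z3 || Z2 = 29.56 + j1.053 Ω.
Step 4 — Series with input arm Z1: Z_in = Z1 + (Z3 || Z2) = 29.56 + j548.8 Ω = 549.6∠86.9° Ω.
Step 5 — Source phasor: V = 10∠143.7° V = -8.059 + j5.92 V.
Step 6 — Current: I = V / Z = 0.009968 + j0.01522 A = 0.0182∠56.8° A.
Step 7 — Complex power: S = V·I* = 0.009788 + j0.1817 VA.
Step 8 — Real power: P = Re(S) = 0.009788 W.
Step 9 — Reactive power: Q = Im(S) = 0.1817 VAR.
Step 10 — Apparent power: |S| = 0.182 VA.
Step 11 — Power factor: PF = P/|S| = 0.05379 (lagging).

(a) P = 0.009788 W  (b) Q = 0.1817 VAR  (c) S = 0.182 VA  (d) PF = 0.05379 (lagging)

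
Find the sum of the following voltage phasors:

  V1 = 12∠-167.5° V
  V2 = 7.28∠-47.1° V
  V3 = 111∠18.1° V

Step 1 — Convert each phasor to rectangular form:
  V1 = 12·(cos(-167.5°) + j·sin(-167.5°)) = -11.72 - j2.597 V
  V2 = 7.28·(cos(-47.1°) + j·sin(-47.1°)) = 4.956 - j5.333 V
  V3 = 111·(cos(18.1°) + j·sin(18.1°)) = 105.5 + j34.49 V
Step 2 — Sum components: V_total = 98.75 + j26.55 V.
Step 3 — Convert to polar: |V_total| = 102.3 V, ∠V_total = 15.1°.

V_total = 102.3∠15.1° V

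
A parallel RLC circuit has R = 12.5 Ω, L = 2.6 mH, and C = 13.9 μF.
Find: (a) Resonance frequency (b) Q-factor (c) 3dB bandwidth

Step 1 — Resonance: ω₀ = 1/√(LC) = 1/√(0.0026·1.39e-05) = 5260 rad/s.
Step 2 — f₀ = ω₀/(2π) = 837.2 Hz.
Step 3 — Parallel Q: Q = R/(ω₀L) = 12.5/(5260·0.0026) = 0.914.
Step 4 — Bandwidth: Δω = ω₀/Q = 5755 rad/s; BW = Δω/(2π) = 916 Hz.

(a) f₀ = 837.2 Hz  (b) Q = 0.914  (c) BW = 916 Hz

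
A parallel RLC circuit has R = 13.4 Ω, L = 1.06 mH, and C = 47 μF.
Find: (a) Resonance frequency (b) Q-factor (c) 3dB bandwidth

Step 1 — Resonance: ω₀ = 1/√(LC) = 1/√(0.00106·4.7e-05) = 4480 rad/s.
Step 2 — f₀ = ω₀/(2π) = 713 Hz.
Step 3 — Parallel Q: Q = R/(ω₀L) = 13.4/(4480·0.00106) = 2.822.
Step 4 — Bandwidth: Δω = ω₀/Q = 1588 rad/s; BW = Δω/(2π) = 252.7 Hz.

(a) f₀ = 713 Hz  (b) Q = 2.822  (c) BW = 252.7 Hz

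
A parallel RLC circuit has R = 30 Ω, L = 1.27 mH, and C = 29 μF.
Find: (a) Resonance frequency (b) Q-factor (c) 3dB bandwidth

Step 1 — Resonance: ω₀ = 1/√(LC) = 1/√(0.00127·2.9e-05) = 5211 rad/s.
Step 2 — f₀ = ω₀/(2π) = 829.3 Hz.
Step 3 — Parallel Q: Q = R/(ω₀L) = 30/(5211·0.00127) = 4.533.
Step 4 — Bandwidth: Δω = ω₀/Q = 1149 rad/s; BW = Δω/(2π) = 182.9 Hz.

(a) f₀ = 829.3 Hz  (b) Q = 4.533  (c) BW = 182.9 Hz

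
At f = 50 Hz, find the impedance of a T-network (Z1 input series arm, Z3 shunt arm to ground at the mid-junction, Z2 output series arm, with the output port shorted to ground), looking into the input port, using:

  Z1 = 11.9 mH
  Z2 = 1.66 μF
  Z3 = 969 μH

Step 1 — Angular frequency: ω = 2π·f = 2π·50 = 314.2 rad/s.
Step 2 — Component impedances:
  Z1: Z = jωL = j·314.2·0.0119 = 0 + j3.738 Ω
  Z2: Z = 1/(jωC) = -j/(ω·C) = 0 - j1918 Ω
  Z3: Z = jωL = j·314.2·0.000969 = 0 + j0.3044 Ω
Step 3 — With the output port shorted to ground, the output series arm Z2 runs from the junction to ground; the shunt arm Z3 also runs from the junction to ground. They appear in parallel: Z3 || Z2 = 0 + j0.3045 Ω.
Step 4 — Series with input arm Z1: Z_in = Z1 + (Z3 || Z2) = 0 + j4.043 Ω = 4.043∠90.0° Ω.

Z = 0 + j4.043 Ω = 4.043∠90.0° Ω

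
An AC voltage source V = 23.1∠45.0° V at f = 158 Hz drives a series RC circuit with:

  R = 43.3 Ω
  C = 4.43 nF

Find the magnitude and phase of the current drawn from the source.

Step 1 — Angular frequency: ω = 2π·f = 2π·158 = 992.7 rad/s.
Step 2 — Component impedances:
  R: Z = R = 43.3 Ω
  C: Z = 1/(jωC) = -j/(ω·C) = 0 - j2.274e+05 Ω
Step 3 — Series combination: Z_total = R + C = 43.3 - j2.274e+05 Ω = 2.274e+05∠-90.0° Ω.
Step 4 — Source phasor: V = 23.1∠45.0° V = 16.33 + j16.33 V.
Step 5 — Ohm's law: I = V / Z_total = (16.33 + j16.33) / (43.3 - j2.274e+05) = -7.182e-05 + j7.185e-05 A.
Step 6 — Convert to polar: |I| = 0.0001016 A, ∠I = 135.0°.

I = 0.0001016∠135.0° A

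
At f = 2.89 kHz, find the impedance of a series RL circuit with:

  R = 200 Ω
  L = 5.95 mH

Step 1 — Angular frequency: ω = 2π·f = 2π·2890 = 1.816e+04 rad/s.
Step 2 — Component impedances:
  R: Z = R = 200 Ω
  L: Z = jωL = j·1.816e+04·0.00595 = 0 + j108 Ω
Step 3 — Series combination: Z_total = R + L = 200 + j108 Ω = 227.3∠28.4° Ω.

Z = 200 + j108 Ω = 227.3∠28.4° Ω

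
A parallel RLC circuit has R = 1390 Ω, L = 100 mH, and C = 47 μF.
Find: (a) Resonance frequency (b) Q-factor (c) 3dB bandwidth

Step 1 — Resonance: ω₀ = 1/√(LC) = 1/√(0.1·4.7e-05) = 461.3 rad/s.
Step 2 — f₀ = ω₀/(2π) = 73.41 Hz.
Step 3 — Parallel Q: Q = R/(ω₀L) = 1390/(461.3·0.1) = 30.13.
Step 4 — Bandwidth: Δω = ω₀/Q = 15.31 rad/s; BW = Δω/(2π) = 2.436 Hz.

(a) f₀ = 73.41 Hz  (b) Q = 30.13  (c) BW = 2.436 Hz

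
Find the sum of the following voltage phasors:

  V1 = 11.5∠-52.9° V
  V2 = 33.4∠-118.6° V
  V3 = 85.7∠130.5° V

Step 1 — Convert each phasor to rectangular form:
  V1 = 11.5·(cos(-52.9°) + j·sin(-52.9°)) = 6.937 - j9.172 V
  V2 = 33.4·(cos(-118.6°) + j·sin(-118.6°)) = -15.99 - j29.32 V
  V3 = 85.7·(cos(130.5°) + j·sin(130.5°)) = -55.66 + j65.17 V
Step 2 — Sum components: V_total = -64.71 + j26.67 V.
Step 3 — Convert to polar: |V_total| = 69.99 V, ∠V_total = 157.6°.

V_total = 69.99∠157.6° V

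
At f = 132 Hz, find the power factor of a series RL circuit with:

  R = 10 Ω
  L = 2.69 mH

Step 1 — Angular frequency: ω = 2π·f = 2π·132 = 829.4 rad/s.
Step 2 — Component impedances:
  R: Z = R = 10 Ω
  L: Z = jωL = j·829.4·0.00269 = 0 + j2.231 Ω
Step 3 — Series combination: Z_total = R + L = 10 + j2.231 Ω = 10.25∠12.6° Ω.
Step 4 — Power factor: PF = cos(φ) = Re(Z)/|Z| = 10/10.246 = 0.976.
Step 5 — Type: Im(Z) = 2.231 ⇒ lagging (phase φ = 12.6°).

PF = 0.976 (lagging, φ = 12.6°)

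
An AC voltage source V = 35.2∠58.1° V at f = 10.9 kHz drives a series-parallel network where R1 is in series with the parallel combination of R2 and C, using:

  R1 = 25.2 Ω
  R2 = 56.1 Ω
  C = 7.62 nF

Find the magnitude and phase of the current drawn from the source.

Step 1 — Angular frequency: ω = 2π·f = 2π·1.09e+04 = 6.849e+04 rad/s.
Step 2 — Component impedances:
  R1: Z = R = 25.2 Ω
  R2: Z = R = 56.1 Ω
  C: Z = 1/(jωC) = -j/(ω·C) = 0 - j1916 Ω
Step 3 — Parallel branch: R2 || C = 1/(1/R2 + 1/C) = 56.05 - j1.641 Ω.
Step 4 — Series with R1: Z_total = R1 + (R2 || C) = 81.25 - j1.641 Ω = 81.27∠-1.2° Ω.
Step 5 — Source phasor: V = 35.2∠58.1° V = 18.6 + j29.88 V.
Step 6 — Ohm's law: I = V / Z_total = (18.6 + j29.88) / (81.25 - j1.641) = 0.2214 + j0.3723 A.
Step 7 — Convert to polar: |I| = 0.4331 A, ∠I = 59.3°.

I = 0.4331∠59.3° A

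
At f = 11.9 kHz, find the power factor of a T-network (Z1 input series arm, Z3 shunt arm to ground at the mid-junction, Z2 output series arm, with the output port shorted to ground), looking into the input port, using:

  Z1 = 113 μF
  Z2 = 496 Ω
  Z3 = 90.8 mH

Step 1 — Angular frequency: ω = 2π·f = 2π·1.19e+04 = 7.477e+04 rad/s.
Step 2 — Component impedances:
  Z1: Z = 1/(jωC) = -j/(ω·C) = 0 - j0.1184 Ω
  Z2: Z = R = 496 Ω
  Z3: Z = jωL = j·7.477e+04·0.0908 = 0 + j6789 Ω
Step 3 — With the output port shorted to ground, the output series arm Z2 runs from the junction to ground; the shunt arm Z3 also runs from the junction to ground. They appear in parallel: Z3 || Z2 = 493.4 + j36.04 Ω.
Step 4 — Series with input arm Z1: Z_in = Z1 + (Z3 || Z2) = 493.4 + j35.93 Ω = 494.7∠4.2° Ω.
Step 5 — Power factor: PF = cos(φ) = Re(Z)/|Z| = 493.4/494.7 = 0.9974.
Step 6 — Type: Im(Z) = 35.93 ⇒ lagging (phase φ = 4.2°).

PF = 0.9974 (lagging, φ = 4.2°)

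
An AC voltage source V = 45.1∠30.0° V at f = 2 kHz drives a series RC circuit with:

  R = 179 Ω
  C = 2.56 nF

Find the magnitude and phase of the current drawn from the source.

Step 1 — Angular frequency: ω = 2π·f = 2π·2000 = 1.257e+04 rad/s.
Step 2 — Component impedances:
  R: Z = R = 179 Ω
  C: Z = 1/(jωC) = -j/(ω·C) = 0 - j3.108e+04 Ω
Step 3 — Series combination: Z_total = R + C = 179 - j3.108e+04 Ω = 3.109e+04∠-89.7° Ω.
Step 4 — Source phasor: V = 45.1∠30.0° V = 39.06 + j22.55 V.
Step 5 — Ohm's law: I = V / Z_total = (39.06 + j22.55) / (179 - j3.108e+04) = -0.0007182 + j0.001261 A.
Step 6 — Convert to polar: |I| = 0.001451 A, ∠I = 119.7°.

I = 0.001451∠119.7° A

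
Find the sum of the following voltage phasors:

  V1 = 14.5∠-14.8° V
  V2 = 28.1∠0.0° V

Step 1 — Convert each phasor to rectangular form:
  V1 = 14.5·(cos(-14.8°) + j·sin(-14.8°)) = 14.02 - j3.704 V
  V2 = 28.1·(cos(0.0°) + j·sin(0.0°)) = 28.1 V
Step 2 — Sum components: V_total = 42.12 - j3.704 V.
Step 3 — Convert to polar: |V_total| = 42.28 V, ∠V_total = -5.0°.

V_total = 42.28∠-5.0° V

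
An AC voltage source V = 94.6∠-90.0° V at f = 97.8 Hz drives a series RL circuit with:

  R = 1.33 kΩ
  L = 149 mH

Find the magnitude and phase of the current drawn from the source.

Step 1 — Angular frequency: ω = 2π·f = 2π·97.8 = 614.5 rad/s.
Step 2 — Component impedances:
  R: Z = R = 1330 Ω
  L: Z = jωL = j·614.5·0.149 = 0 + j91.56 Ω
Step 3 — Series combination: Z_total = R + L = 1330 + j91.56 Ω = 1333∠3.9° Ω.
Step 4 — Source phasor: V = 94.6∠-90.0° V = 0 - j94.6 V.
Step 5 — Ohm's law: I = V / Z_total = (0 - j94.6) / (1330 + j91.56) = -0.004873 - j0.07079 A.
Step 6 — Convert to polar: |I| = 0.07096 A, ∠I = -93.9°.

I = 0.07096∠-93.9° A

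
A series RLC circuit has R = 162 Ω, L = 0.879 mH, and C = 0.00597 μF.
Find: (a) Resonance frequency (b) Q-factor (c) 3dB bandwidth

Step 1 — Resonance condition Im(Z)=0 gives ω₀ = 1/√(LC).
Step 2 — ω₀ = 1/√(0.000879·5.97e-09) = 4.365e+05 rad/s.
Step 3 — f₀ = ω₀/(2π) = 6.948e+04 Hz.
Step 4 — Series Q: Q = ω₀L/R = 4.365e+05·0.000879/162 = 2.369.
Step 5 — 3dB bandwidth: Δω = ω₀/Q = 1.843e+05 rad/s; BW = Δω/(2π) = 2.933e+04 Hz.

(a) f₀ = 6.948e+04 Hz  (b) Q = 2.369  (c) BW = 2.933e+04 Hz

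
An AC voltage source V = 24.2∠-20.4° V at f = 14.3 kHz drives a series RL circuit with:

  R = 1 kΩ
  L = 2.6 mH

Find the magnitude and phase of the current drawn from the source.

Step 1 — Angular frequency: ω = 2π·f = 2π·1.43e+04 = 8.985e+04 rad/s.
Step 2 — Component impedances:
  R: Z = R = 1000 Ω
  L: Z = jωL = j·8.985e+04·0.0026 = 0 + j233.6 Ω
Step 3 — Series combination: Z_total = R + L = 1000 + j233.6 Ω = 1027∠13.1° Ω.
Step 4 — Source phasor: V = 24.2∠-20.4° V = 22.68 - j8.435 V.
Step 5 — Ohm's law: I = V / Z_total = (22.68 - j8.435) / (1000 + j233.6) = 0.01964 - j0.01302 A.
Step 6 — Convert to polar: |I| = 0.02357 A, ∠I = -33.5°.

I = 0.02357∠-33.5° A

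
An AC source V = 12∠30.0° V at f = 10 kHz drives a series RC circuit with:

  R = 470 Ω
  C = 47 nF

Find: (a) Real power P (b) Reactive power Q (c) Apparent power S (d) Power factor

Step 1 — Angular frequency: ω = 2π·f = 2π·1e+04 = 6.283e+04 rad/s.
Step 2 — Component impedances:
  R: Z = R = 470 Ω
  C: Z = 1/(jωC) = -j/(ω·C) = 0 - j338.6 Ω
Step 3 — Series combination: Z_total = R + C = 470 - j338.6 Ω = 579.3∠-35.8° Ω.
Step 4 — Source phasor: V = 12∠30.0° V = 10.39 + j6 V.
Step 5 — Current: I = V / Z = 0.008501 + j0.01889 A = 0.02072∠65.8° A.
Step 6 — Complex power: S = V·I* = 0.2017 - j0.1453 VA.
Step 7 — Real power: P = Re(S) = 0.2017 W.
Step 8 — Reactive power: Q = Im(S) = -0.1453 VAR.
Step 9 — Apparent power: |S| = 0.2486 VA.
Step 10 — Power factor: PF = P/|S| = 0.8113 (leading).

(a) P = 0.2017 W  (b) Q = -0.1453 VAR  (c) S = 0.2486 VA  (d) PF = 0.8113 (leading)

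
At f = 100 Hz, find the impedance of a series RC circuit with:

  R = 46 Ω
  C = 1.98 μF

Step 1 — Angular frequency: ω = 2π·f = 2π·100 = 628.3 rad/s.
Step 2 — Component impedances:
  R: Z = R = 46 Ω
  C: Z = 1/(jωC) = -j/(ω·C) = 0 - j803.8 Ω
Step 3 — Series combination: Z_total = R + C = 46 - j803.8 Ω = 805.1∠-86.7° Ω.

Z = 46 - j803.8 Ω = 805.1∠-86.7° Ω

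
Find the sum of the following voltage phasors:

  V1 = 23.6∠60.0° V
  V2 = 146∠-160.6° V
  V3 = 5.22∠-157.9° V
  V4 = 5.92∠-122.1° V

Step 1 — Convert each phasor to rectangular form:
  V1 = 23.6·(cos(60.0°) + j·sin(60.0°)) = 11.8 + j20.44 V
  V2 = 146·(cos(-160.6°) + j·sin(-160.6°)) = -137.7 - j48.5 V
  V3 = 5.22·(cos(-157.9°) + j·sin(-157.9°)) = -4.836 - j1.964 V
  V4 = 5.92·(cos(-122.1°) + j·sin(-122.1°)) = -3.146 - j5.015 V
Step 2 — Sum components: V_total = -133.9 - j35.04 V.
Step 3 — Convert to polar: |V_total| = 138.4 V, ∠V_total = -165.3°.

V_total = 138.4∠-165.3° V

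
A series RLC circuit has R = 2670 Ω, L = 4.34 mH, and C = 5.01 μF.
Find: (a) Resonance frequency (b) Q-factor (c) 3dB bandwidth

Step 1 — Resonance condition Im(Z)=0 gives ω₀ = 1/√(LC).
Step 2 — ω₀ = 1/√(0.00434·5.01e-06) = 6782 rad/s.
Step 3 — f₀ = ω₀/(2π) = 1079 Hz.
Step 4 — Series Q: Q = ω₀L/R = 6782·0.00434/2670 = 0.01102.
Step 5 — 3dB bandwidth: Δω = ω₀/Q = 6.152e+05 rad/s; BW = Δω/(2π) = 9.791e+04 Hz.

(a) f₀ = 1079 Hz  (b) Q = 0.01102  (c) BW = 9.791e+04 Hz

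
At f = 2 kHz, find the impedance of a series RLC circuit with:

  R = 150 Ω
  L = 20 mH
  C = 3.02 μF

Step 1 — Angular frequency: ω = 2π·f = 2π·2000 = 1.257e+04 rad/s.
Step 2 — Component impedances:
  R: Z = R = 150 Ω
  L: Z = jωL = j·1.257e+04·0.02 = 0 + j251.3 Ω
  C: Z = 1/(jωC) = -j/(ω·C) = 0 - j26.35 Ω
Step 3 — Series combination: Z_total = R + L + C = 150 + j225 Ω = 270.4∠56.3° Ω.

Z = 150 + j225 Ω = 270.4∠56.3° Ω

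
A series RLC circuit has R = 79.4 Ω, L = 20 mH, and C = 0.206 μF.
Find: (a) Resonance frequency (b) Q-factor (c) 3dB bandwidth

Step 1 — Resonance: ω₀ = 1/√(LC) = 1/√(0.02·2.06e-07) = 1.558e+04 rad/s.
Step 2 — f₀ = ω₀/(2π) = 2480 Hz.
Step 3 — Series Q: Q = ω₀L/R = 1.558e+04·0.02/79.4 = 3.924.
Step 4 — Bandwidth: Δω = ω₀/Q = 3970 rad/s; BW = Δω/(2π) = 631.8 Hz.

(a) f₀ = 2480 Hz  (b) Q = 3.924  (c) BW = 631.8 Hz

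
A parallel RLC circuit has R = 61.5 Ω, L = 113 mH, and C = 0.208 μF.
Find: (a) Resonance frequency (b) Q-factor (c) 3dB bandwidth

Step 1 — Resonance: ω₀ = 1/√(LC) = 1/√(0.113·2.08e-07) = 6523 rad/s.
Step 2 — f₀ = ω₀/(2π) = 1038 Hz.
Step 3 — Parallel Q: Q = R/(ω₀L) = 61.5/(6523·0.113) = 0.08344.
Step 4 — Bandwidth: Δω = ω₀/Q = 7.817e+04 rad/s; BW = Δω/(2π) = 1.244e+04 Hz.

(a) f₀ = 1038 Hz  (b) Q = 0.08344  (c) BW = 1.244e+04 Hz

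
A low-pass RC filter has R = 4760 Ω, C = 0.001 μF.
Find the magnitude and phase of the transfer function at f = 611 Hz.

Step 1 — Angular frequency: ω = 2π·611 = 3839 rad/s.
Step 2 — Transfer function: H(jω) = 1/(1 + jωRC).
Step 3 — Denominator: 1 + jωRC = 1 + j·3839·4760·1e-09 = 1 + j0.01827.
Step 4 — H = 0.9997 - j0.01827.
Step 5 — Magnitude: |H| = 0.9998 (-0.0 dB); phase: φ = -1.0°.

|H| = 0.9998 (-0.0 dB), φ = -1.0°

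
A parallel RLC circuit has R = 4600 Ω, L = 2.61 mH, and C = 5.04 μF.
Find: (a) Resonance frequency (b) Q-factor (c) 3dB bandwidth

Step 1 — Resonance: ω₀ = 1/√(LC) = 1/√(0.00261·5.04e-06) = 8719 rad/s.
Step 2 — f₀ = ω₀/(2π) = 1388 Hz.
Step 3 — Parallel Q: Q = R/(ω₀L) = 4600/(8719·0.00261) = 202.1.
Step 4 — Bandwidth: Δω = ω₀/Q = 43.13 rad/s; BW = Δω/(2π) = 6.865 Hz.

(a) f₀ = 1388 Hz  (b) Q = 202.1  (c) BW = 6.865 Hz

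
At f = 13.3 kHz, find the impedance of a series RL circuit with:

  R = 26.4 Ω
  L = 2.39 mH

Step 1 — Angular frequency: ω = 2π·f = 2π·1.33e+04 = 8.357e+04 rad/s.
Step 2 — Component impedances:
  R: Z = R = 26.4 Ω
  L: Z = jωL = j·8.357e+04·0.00239 = 0 + j199.7 Ω
Step 3 — Series combination: Z_total = R + L = 26.4 + j199.7 Ω = 201.5∠82.5° Ω.

Z = 26.4 + j199.7 Ω = 201.5∠82.5° Ω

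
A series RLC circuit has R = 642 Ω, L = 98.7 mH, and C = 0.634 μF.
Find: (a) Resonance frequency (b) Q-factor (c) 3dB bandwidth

Step 1 — Resonance condition Im(Z)=0 gives ω₀ = 1/√(LC).
Step 2 — ω₀ = 1/√(0.0987·6.34e-07) = 3998 rad/s.
Step 3 — f₀ = ω₀/(2π) = 636.2 Hz.
Step 4 — Series Q: Q = ω₀L/R = 3998·0.0987/642 = 0.6146.
Step 5 — 3dB bandwidth: Δω = ω₀/Q = 6505 rad/s; BW = Δω/(2π) = 1035 Hz.

(a) f₀ = 636.2 Hz  (b) Q = 0.6146  (c) BW = 1035 Hz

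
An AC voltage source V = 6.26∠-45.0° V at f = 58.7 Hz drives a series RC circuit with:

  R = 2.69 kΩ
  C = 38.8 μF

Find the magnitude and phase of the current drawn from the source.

Step 1 — Angular frequency: ω = 2π·f = 2π·58.7 = 368.8 rad/s.
Step 2 — Component impedances:
  R: Z = R = 2690 Ω
  C: Z = 1/(jωC) = -j/(ω·C) = 0 - j69.88 Ω
Step 3 — Series combination: Z_total = R + C = 2690 - j69.88 Ω = 2691∠-1.5° Ω.
Step 4 — Source phasor: V = 6.26∠-45.0° V = 4.426 - j4.426 V.
Step 5 — Ohm's law: I = V / Z_total = (4.426 - j4.426) / (2690 - j69.88) = 0.001687 - j0.001602 A.
Step 6 — Convert to polar: |I| = 0.002326 A, ∠I = -43.5°.

I = 0.002326∠-43.5° A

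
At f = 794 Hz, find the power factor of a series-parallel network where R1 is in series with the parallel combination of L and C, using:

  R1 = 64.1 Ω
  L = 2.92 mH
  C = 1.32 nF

Step 1 — Angular frequency: ω = 2π·f = 2π·794 = 4989 rad/s.
Step 2 — Component impedances:
  R1: Z = R = 64.1 Ω
  L: Z = jωL = j·4989·0.00292 = 0 + j14.57 Ω
  C: Z = 1/(jωC) = -j/(ω·C) = 0 - j1.519e+05 Ω
Step 3 — Parallel branch: L || C = 1/(1/L + 1/C) = 0 + j14.57 Ω.
Step 4 — Series with R1: Z_total = R1 + (L || C) = 64.1 + j14.57 Ω = 65.73∠12.8° Ω.
Step 5 — Power factor: PF = cos(φ) = Re(Z)/|Z| = 64.1/65.735 = 0.9751.
Step 6 — Type: Im(Z) = 14.57 ⇒ lagging (phase φ = 12.8°).

PF = 0.9751 (lagging, φ = 12.8°)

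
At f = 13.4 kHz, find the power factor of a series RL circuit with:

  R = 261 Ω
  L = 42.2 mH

Step 1 — Angular frequency: ω = 2π·f = 2π·1.34e+04 = 8.419e+04 rad/s.
Step 2 — Component impedances:
  R: Z = R = 261 Ω
  L: Z = jωL = j·8.419e+04·0.0422 = 0 + j3553 Ω
Step 3 — Series combination: Z_total = R + L = 261 + j3553 Ω = 3563∠85.8° Ω.
Step 4 — Power factor: PF = cos(φ) = Re(Z)/|Z| = 261/3562.6 = 0.07326.
Step 5 — Type: Im(Z) = 3553 ⇒ lagging (phase φ = 85.8°).

PF = 0.07326 (lagging, φ = 85.8°)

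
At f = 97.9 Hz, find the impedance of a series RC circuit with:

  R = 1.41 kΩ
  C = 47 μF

Step 1 — Angular frequency: ω = 2π·f = 2π·97.9 = 615.1 rad/s.
Step 2 — Component impedances:
  R: Z = R = 1410 Ω
  C: Z = 1/(jωC) = -j/(ω·C) = 0 - j34.59 Ω
Step 3 — Series combination: Z_total = R + C = 1410 - j34.59 Ω = 1410∠-1.4° Ω.

Z = 1410 - j34.59 Ω = 1410∠-1.4° Ω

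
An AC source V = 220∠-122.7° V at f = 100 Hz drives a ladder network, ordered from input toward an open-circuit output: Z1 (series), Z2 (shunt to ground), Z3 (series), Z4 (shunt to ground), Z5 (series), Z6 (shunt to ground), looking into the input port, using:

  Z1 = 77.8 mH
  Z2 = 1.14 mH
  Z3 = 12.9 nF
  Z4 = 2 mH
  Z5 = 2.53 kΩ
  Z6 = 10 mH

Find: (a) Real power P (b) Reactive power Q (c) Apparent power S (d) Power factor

Step 1 — Angular frequency: ω = 2π·f = 2π·100 = 628.3 rad/s.
Step 2 — Component impedances:
  Z1: Z = jωL = j·628.3·0.0778 = 0 + j48.88 Ω
  Z2: Z = jωL = j·628.3·0.00114 = 0 + j0.7163 Ω
  Z3: Z = 1/(jωC) = -j/(ω·C) = 0 - j1.234e+05 Ω
  Z4: Z = jωL = j·628.3·0.002 = 0 + j1.257 Ω
  Z5: Z = R = 2530 Ω
  Z6: Z = jωL = j·628.3·0.01 = 0 + j6.283 Ω
Step 3 — Ladder network (open output): work backward from the far end, alternating series and parallel combinations. Z_in = 0 + j49.6 Ω = 49.6∠90.0° Ω.
Step 4 — Source phasor: V = 220∠-122.7° V = -118.9 - j185.1 V.
Step 5 — Current: I = V / Z = -3.733 + j2.396 A = 4.436∠147.3° A.
Step 6 — Complex power: S = V·I* = 0 + j975.8 VA.
Step 7 — Real power: P = Re(S) = 0 W.
Step 8 — Reactive power: Q = Im(S) = 975.8 VAR.
Step 9 — Apparent power: |S| = 975.8 VA.
Step 10 — Power factor: PF = P/|S| = 0 (lagging).

(a) P = 0 W  (b) Q = 975.8 VAR  (c) S = 975.8 VA  (d) PF = 0 (lagging)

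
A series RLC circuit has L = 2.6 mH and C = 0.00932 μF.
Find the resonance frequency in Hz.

Step 1 — Resonance condition Im(Z)=0 gives ω₀ = 1/√(LC).
Step 2 — ω₀ = 1/√(0.0026·9.32e-09) = 2.031e+05 rad/s.
Step 3 — f₀ = ω₀/(2π) = 3.233e+04 Hz.

f₀ = 3.233e+04 Hz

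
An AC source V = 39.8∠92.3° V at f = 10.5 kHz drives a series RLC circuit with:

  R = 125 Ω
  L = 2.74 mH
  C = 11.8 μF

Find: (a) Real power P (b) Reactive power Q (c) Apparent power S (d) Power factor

Step 1 — Angular frequency: ω = 2π·f = 2π·1.05e+04 = 6.597e+04 rad/s.
Step 2 — Component impedances:
  R: Z = R = 125 Ω
  L: Z = jωL = j·6.597e+04·0.00274 = 0 + j180.8 Ω
  C: Z = 1/(jωC) = -j/(ω·C) = 0 - j1.285 Ω
Step 3 — Series combination: Z_total = R + L + C = 125 + j179.5 Ω = 218.7∠55.1° Ω.
Step 4 — Source phasor: V = 39.8∠92.3° V = -1.597 + j39.77 V.
Step 5 — Current: I = V / Z = 0.145 + j0.1099 A = 0.182∠37.2° A.
Step 6 — Complex power: S = V·I* = 4.139 + j5.943 VA.
Step 7 — Real power: P = Re(S) = 4.139 W.
Step 8 — Reactive power: Q = Im(S) = 5.943 VAR.
Step 9 — Apparent power: |S| = 7.242 VA.
Step 10 — Power factor: PF = P/|S| = 0.5715 (lagging).

(a) P = 4.139 W  (b) Q = 5.943 VAR  (c) S = 7.242 VA  (d) PF = 0.5715 (lagging)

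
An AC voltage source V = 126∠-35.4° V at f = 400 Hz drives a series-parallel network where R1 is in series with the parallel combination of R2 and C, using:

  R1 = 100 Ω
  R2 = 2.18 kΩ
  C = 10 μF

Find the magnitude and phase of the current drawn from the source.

Step 1 — Angular frequency: ω = 2π·f = 2π·400 = 2513 rad/s.
Step 2 — Component impedances:
  R1: Z = R = 100 Ω
  R2: Z = R = 2180 Ω
  C: Z = 1/(jωC) = -j/(ω·C) = 0 - j39.79 Ω
Step 3 — Parallel branch: R2 || C = 1/(1/R2 + 1/C) = 0.726 - j39.78 Ω.
Step 4 — Series with R1: Z_total = R1 + (R2 || C) = 100.7 - j39.78 Ω = 108.3∠-21.5° Ω.
Step 5 — Source phasor: V = 126∠-35.4° V = 102.7 - j72.99 V.
Step 6 — Ohm's law: I = V / Z_total = (102.7 - j72.99) / (100.7 - j39.78) = 1.13 - j0.2785 A.
Step 7 — Convert to polar: |I| = 1.163 A, ∠I = -13.9°.

I = 1.163∠-13.9° A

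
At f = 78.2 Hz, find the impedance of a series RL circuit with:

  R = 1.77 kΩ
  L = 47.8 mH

Step 1 — Angular frequency: ω = 2π·f = 2π·78.2 = 491.3 rad/s.
Step 2 — Component impedances:
  R: Z = R = 1770 Ω
  L: Z = jωL = j·491.3·0.0478 = 0 + j23.49 Ω
Step 3 — Series combination: Z_total = R + L = 1770 + j23.49 Ω = 1770∠0.8° Ω.

Z = 1770 + j23.49 Ω = 1770∠0.8° Ω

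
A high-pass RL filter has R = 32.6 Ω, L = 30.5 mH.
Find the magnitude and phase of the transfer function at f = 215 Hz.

Step 1 — Angular frequency: ω = 2π·215 = 1351 rad/s.
Step 2 — Transfer function: H(jω) = jωL/(R + jωL).
Step 3 — Numerator jωL = j·41.2; denominator R + jωL = 32.6 + j41.2.
Step 4 — H = 0.615 + j0.4866.
Step 5 — Magnitude: |H| = 0.7842 (-2.1 dB); phase: φ = 38.4°.

|H| = 0.7842 (-2.1 dB), φ = 38.4°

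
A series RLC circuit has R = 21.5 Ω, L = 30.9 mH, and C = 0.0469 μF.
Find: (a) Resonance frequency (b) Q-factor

Step 1 — Resonance condition Im(Z)=0 gives ω₀ = 1/√(LC).
Step 2 — ω₀ = 1/√(0.0309·4.69e-08) = 2.627e+04 rad/s.
Step 3 — f₀ = ω₀/(2π) = 4181 Hz.
Step 4 — Series Q: Q = ω₀L/R = 2.627e+04·0.0309/21.5 = 37.75.

(a) f₀ = 4181 Hz  (b) Q = 37.75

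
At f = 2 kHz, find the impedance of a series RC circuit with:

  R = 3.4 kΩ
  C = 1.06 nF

Step 1 — Angular frequency: ω = 2π·f = 2π·2000 = 1.257e+04 rad/s.
Step 2 — Component impedances:
  R: Z = R = 3400 Ω
  C: Z = 1/(jωC) = -j/(ω·C) = 0 - j7.507e+04 Ω
Step 3 — Series combination: Z_total = R + C = 3400 - j7.507e+04 Ω = 7.515e+04∠-87.4° Ω.

Z = 3400 - j7.507e+04 Ω = 7.515e+04∠-87.4° Ω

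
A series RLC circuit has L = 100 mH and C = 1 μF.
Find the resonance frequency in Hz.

Step 1 — Resonance condition Im(Z)=0 gives ω₀ = 1/√(LC).
Step 2 — ω₀ = 1/√(0.1·1e-06) = 3162 rad/s.
Step 3 — f₀ = ω₀/(2π) = 503.3 Hz.

f₀ = 503.3 Hz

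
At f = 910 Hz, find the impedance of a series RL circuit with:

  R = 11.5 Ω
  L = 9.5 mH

Step 1 — Angular frequency: ω = 2π·f = 2π·910 = 5718 rad/s.
Step 2 — Component impedances:
  R: Z = R = 11.5 Ω
  L: Z = jωL = j·5718·0.0095 = 0 + j54.32 Ω
Step 3 — Series combination: Z_total = R + L = 11.5 + j54.32 Ω = 55.52∠78.0° Ω.

Z = 11.5 + j54.32 Ω = 55.52∠78.0° Ω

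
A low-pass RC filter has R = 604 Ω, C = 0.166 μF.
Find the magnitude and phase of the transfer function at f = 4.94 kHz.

Step 1 — Angular frequency: ω = 2π·4940 = 3.104e+04 rad/s.
Step 2 — Transfer function: H(jω) = 1/(1 + jωRC).
Step 3 — Denominator: 1 + jωRC = 1 + j·3.104e+04·604·1.66e-07 = 1 + j3.112.
Step 4 — H = 0.09359 - j0.2913.
Step 5 — Magnitude: |H| = 0.3059 (-10.3 dB); phase: φ = -72.2°.

|H| = 0.3059 (-10.3 dB), φ = -72.2°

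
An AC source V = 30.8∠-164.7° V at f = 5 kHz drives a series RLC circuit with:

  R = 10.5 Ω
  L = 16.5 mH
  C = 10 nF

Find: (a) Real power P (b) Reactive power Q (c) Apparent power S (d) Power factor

Step 1 — Angular frequency: ω = 2π·f = 2π·5000 = 3.142e+04 rad/s.
Step 2 — Component impedances:
  R: Z = R = 10.5 Ω
  L: Z = jωL = j·3.142e+04·0.0165 = 0 + j518.4 Ω
  C: Z = 1/(jωC) = -j/(ω·C) = 0 - j3183 Ω
Step 3 — Series combination: Z_total = R + L + C = 10.5 - j2665 Ω = 2665∠-89.8° Ω.
Step 4 — Source phasor: V = 30.8∠-164.7° V = -29.71 - j8.127 V.
Step 5 — Current: I = V / Z = 0.003006 - j0.01116 A = 0.01156∠-74.9° A.
Step 6 — Complex power: S = V·I* = 0.001403 - j0.356 VA.
Step 7 — Real power: P = Re(S) = 0.001403 W.
Step 8 — Reactive power: Q = Im(S) = -0.356 VAR.
Step 9 — Apparent power: |S| = 0.356 VA.
Step 10 — Power factor: PF = P/|S| = 0.00394 (leading).

(a) P = 0.001403 W  (b) Q = -0.356 VAR  (c) S = 0.356 VA  (d) PF = 0.00394 (leading)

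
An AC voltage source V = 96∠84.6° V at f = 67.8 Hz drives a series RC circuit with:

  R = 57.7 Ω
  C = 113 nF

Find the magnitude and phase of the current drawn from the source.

Step 1 — Angular frequency: ω = 2π·f = 2π·67.8 = 426 rad/s.
Step 2 — Component impedances:
  R: Z = R = 57.7 Ω
  C: Z = 1/(jωC) = -j/(ω·C) = 0 - j2.077e+04 Ω
Step 3 — Series combination: Z_total = R + C = 57.7 - j2.077e+04 Ω = 2.077e+04∠-89.8° Ω.
Step 4 — Source phasor: V = 96∠84.6° V = 9.034 + j95.57 V.
Step 5 — Ohm's law: I = V / Z_total = (9.034 + j95.57) / (57.7 - j2.077e+04) = -0.004599 + j0.0004477 A.
Step 6 — Convert to polar: |I| = 0.004621 A, ∠I = 174.4°.

I = 0.004621∠174.4° A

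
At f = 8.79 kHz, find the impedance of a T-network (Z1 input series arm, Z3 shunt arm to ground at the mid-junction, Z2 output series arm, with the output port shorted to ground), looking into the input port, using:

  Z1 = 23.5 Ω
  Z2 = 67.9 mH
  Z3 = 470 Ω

Step 1 — Angular frequency: ω = 2π·f = 2π·8790 = 5.523e+04 rad/s.
Step 2 — Component impedances:
  Z1: Z = R = 23.5 Ω
  Z2: Z = jωL = j·5.523e+04·0.0679 = 0 + j3750 Ω
  Z3: Z = R = 470 Ω
Step 3 — With the output port shorted to ground, the output series arm Z2 runs from the junction to ground; the shunt arm Z3 also runs from the junction to ground. They appear in parallel: Z3 || Z2 = 462.7 + j57.99 Ω.
Step 4 — Series with input arm Z1: Z_in = Z1 + (Z3 || Z2) = 486.2 + j57.99 Ω = 489.7∠6.8° Ω.

Z = 486.2 + j57.99 Ω = 489.7∠6.8° Ω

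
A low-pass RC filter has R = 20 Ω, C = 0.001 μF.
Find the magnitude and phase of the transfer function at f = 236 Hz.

Step 1 — Angular frequency: ω = 2π·236 = 1483 rad/s.
Step 2 — Transfer function: H(jω) = 1/(1 + jωRC).
Step 3 — Denominator: 1 + jωRC = 1 + j·1483·20·1e-09 = 1 + j2.966e-05.
Step 4 — H = 1 - j2.966e-05.
Step 5 — Magnitude: |H| = 1 (-0.0 dB); phase: φ = -0.0°.

|H| = 1 (-0.0 dB), φ = -0.0°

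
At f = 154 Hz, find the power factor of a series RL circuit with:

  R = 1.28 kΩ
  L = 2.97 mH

Step 1 — Angular frequency: ω = 2π·f = 2π·154 = 967.6 rad/s.
Step 2 — Component impedances:
  R: Z = R = 1280 Ω
  L: Z = jωL = j·967.6·0.00297 = 0 + j2.874 Ω
Step 3 — Series combination: Z_total = R + L = 1280 + j2.874 Ω = 1280∠0.1° Ω.
Step 4 — Power factor: PF = cos(φ) = Re(Z)/|Z| = 1280/1280 = 1.
Step 5 — Type: Im(Z) = 2.874 ⇒ lagging (phase φ = 0.1°).

PF = 1 (lagging, φ = 0.1°)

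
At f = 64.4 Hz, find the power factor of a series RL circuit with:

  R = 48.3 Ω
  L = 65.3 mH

Step 1 — Angular frequency: ω = 2π·f = 2π·64.4 = 404.6 rad/s.
Step 2 — Component impedances:
  R: Z = R = 48.3 Ω
  L: Z = jωL = j·404.6·0.0653 = 0 + j26.42 Ω
Step 3 — Series combination: Z_total = R + L = 48.3 + j26.42 Ω = 55.06∠28.7° Ω.
Step 4 — Power factor: PF = cos(φ) = Re(Z)/|Z| = 48.3/55.055 = 0.8773.
Step 5 — Type: Im(Z) = 26.42 ⇒ lagging (phase φ = 28.7°).

PF = 0.8773 (lagging, φ = 28.7°)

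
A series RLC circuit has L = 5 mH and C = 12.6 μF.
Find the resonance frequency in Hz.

Step 1 — Resonance condition Im(Z)=0 gives ω₀ = 1/√(LC).
Step 2 — ω₀ = 1/√(0.005·1.26e-05) = 3984 rad/s.
Step 3 — f₀ = ω₀/(2π) = 634.1 Hz.

f₀ = 634.1 Hz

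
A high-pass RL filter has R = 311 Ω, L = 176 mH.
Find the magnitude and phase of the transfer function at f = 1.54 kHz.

Step 1 — Angular frequency: ω = 2π·1540 = 9676 rad/s.
Step 2 — Transfer function: H(jω) = jωL/(R + jωL).
Step 3 — Numerator jωL = j·1703; denominator R + jωL = 311 + j1703.
Step 4 — H = 0.9677 + j0.1767.
Step 5 — Magnitude: |H| = 0.9837 (-0.1 dB); phase: φ = 10.3°.

|H| = 0.9837 (-0.1 dB), φ = 10.3°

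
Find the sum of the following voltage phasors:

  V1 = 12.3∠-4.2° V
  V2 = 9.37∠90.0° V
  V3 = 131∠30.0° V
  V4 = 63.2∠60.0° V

Step 1 — Convert each phasor to rectangular form:
  V1 = 12.3·(cos(-4.2°) + j·sin(-4.2°)) = 12.27 - j0.9008 V
  V2 = 9.37·(cos(90.0°) + j·sin(90.0°)) = 0 + j9.37 V
  V3 = 131·(cos(30.0°) + j·sin(30.0°)) = 113.4 + j65.5 V
  V4 = 63.2·(cos(60.0°) + j·sin(60.0°)) = 31.6 + j54.73 V
Step 2 — Sum components: V_total = 157.3 + j128.7 V.
Step 3 — Convert to polar: |V_total| = 203.3 V, ∠V_total = 39.3°.

V_total = 203.3∠39.3° V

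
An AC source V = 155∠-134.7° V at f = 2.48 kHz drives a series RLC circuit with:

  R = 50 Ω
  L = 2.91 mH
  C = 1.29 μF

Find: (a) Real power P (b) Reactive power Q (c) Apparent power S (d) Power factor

Step 1 — Angular frequency: ω = 2π·f = 2π·2480 = 1.558e+04 rad/s.
Step 2 — Component impedances:
  R: Z = R = 50 Ω
  L: Z = jωL = j·1.558e+04·0.00291 = 0 + j45.34 Ω
  C: Z = 1/(jωC) = -j/(ω·C) = 0 - j49.75 Ω
Step 3 — Series combination: Z_total = R + L + C = 50 - j4.404 Ω = 50.19∠-5.0° Ω.
Step 4 — Source phasor: V = 155∠-134.7° V = -109 - j110.2 V.
Step 5 — Current: I = V / Z = -1.971 - j2.377 A = 3.088∠-129.7° A.
Step 6 — Complex power: S = V·I* = 476.8 - j42 VA.
Step 7 — Real power: P = Re(S) = 476.8 W.
Step 8 — Reactive power: Q = Im(S) = -42 VAR.
Step 9 — Apparent power: |S| = 478.6 VA.
Step 10 — Power factor: PF = P/|S| = 0.9961 (leading).

(a) P = 476.8 W  (b) Q = -42 VAR  (c) S = 478.6 VA  (d) PF = 0.9961 (leading)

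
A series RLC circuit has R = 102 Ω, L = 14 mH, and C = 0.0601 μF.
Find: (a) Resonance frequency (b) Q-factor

Step 1 — Resonance condition Im(Z)=0 gives ω₀ = 1/√(LC).
Step 2 — ω₀ = 1/√(0.014·6.01e-08) = 3.447e+04 rad/s.
Step 3 — f₀ = ω₀/(2π) = 5487 Hz.
Step 4 — Series Q: Q = ω₀L/R = 3.447e+04·0.014/102 = 4.732.

(a) f₀ = 5487 Hz  (b) Q = 4.732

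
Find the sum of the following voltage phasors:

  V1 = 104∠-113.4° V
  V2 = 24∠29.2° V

Step 1 — Convert each phasor to rectangular form:
  V1 = 104·(cos(-113.4°) + j·sin(-113.4°)) = -41.3 - j95.45 V
  V2 = 24·(cos(29.2°) + j·sin(29.2°)) = 20.95 + j11.71 V
Step 2 — Sum components: V_total = -20.35 - j83.74 V.
Step 3 — Convert to polar: |V_total| = 86.18 V, ∠V_total = -103.7°.

V_total = 86.18∠-103.7° V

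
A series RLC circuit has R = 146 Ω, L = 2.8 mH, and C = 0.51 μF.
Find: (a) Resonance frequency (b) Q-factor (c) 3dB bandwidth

Step 1 — Resonance: ω₀ = 1/√(LC) = 1/√(0.0028·5.1e-07) = 2.646e+04 rad/s.
Step 2 — f₀ = ω₀/(2π) = 4212 Hz.
Step 3 — Series Q: Q = ω₀L/R = 2.646e+04·0.0028/146 = 0.5075.
Step 4 — Bandwidth: Δω = ω₀/Q = 5.214e+04 rad/s; BW = Δω/(2π) = 8299 Hz.

(a) f₀ = 4212 Hz  (b) Q = 0.5075  (c) BW = 8299 Hz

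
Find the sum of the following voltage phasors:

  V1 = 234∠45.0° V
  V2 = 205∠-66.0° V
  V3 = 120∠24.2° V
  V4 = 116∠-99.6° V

Step 1 — Convert each phasor to rectangular form:
  V1 = 234·(cos(45.0°) + j·sin(45.0°)) = 165.5 + j165.5 V
  V2 = 205·(cos(-66.0°) + j·sin(-66.0°)) = 83.38 - j187.3 V
  V3 = 120·(cos(24.2°) + j·sin(24.2°)) = 109.5 + j49.19 V
  V4 = 116·(cos(-99.6°) + j·sin(-99.6°)) = -19.35 - j114.4 V
Step 2 — Sum components: V_total = 339 - j87 V.
Step 3 — Convert to polar: |V_total| = 349.9 V, ∠V_total = -14.4°.

V_total = 349.9∠-14.4° V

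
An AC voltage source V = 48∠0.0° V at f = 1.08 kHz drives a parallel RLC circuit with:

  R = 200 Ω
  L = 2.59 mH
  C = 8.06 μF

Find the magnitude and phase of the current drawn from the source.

Step 1 — Angular frequency: ω = 2π·f = 2π·1080 = 6786 rad/s.
Step 2 — Component impedances:
  R: Z = R = 200 Ω
  L: Z = jωL = j·6786·0.00259 = 0 + j17.58 Ω
  C: Z = 1/(jωC) = -j/(ω·C) = 0 - j18.28 Ω
Step 3 — Parallel combination: 1/Z_total = 1/R + 1/L + 1/C; Z_total = 167.5 + j73.82 Ω = 183∠23.8° Ω.
Step 4 — Source phasor: V = 48∠0.0° V = 48 V.
Step 5 — Ohm's law: I = V / Z_total = (48) / (167.5 + j73.82) = 0.24 - j0.1058 A.
Step 6 — Convert to polar: |I| = 0.2623 A, ∠I = -23.8°.

I = 0.2623∠-23.8° A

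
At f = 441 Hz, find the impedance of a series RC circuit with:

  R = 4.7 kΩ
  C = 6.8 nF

Step 1 — Angular frequency: ω = 2π·f = 2π·441 = 2771 rad/s.
Step 2 — Component impedances:
  R: Z = R = 4700 Ω
  C: Z = 1/(jωC) = -j/(ω·C) = 0 - j5.307e+04 Ω
Step 3 — Series combination: Z_total = R + C = 4700 - j5.307e+04 Ω = 5.328e+04∠-84.9° Ω.

Z = 4700 - j5.307e+04 Ω = 5.328e+04∠-84.9° Ω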